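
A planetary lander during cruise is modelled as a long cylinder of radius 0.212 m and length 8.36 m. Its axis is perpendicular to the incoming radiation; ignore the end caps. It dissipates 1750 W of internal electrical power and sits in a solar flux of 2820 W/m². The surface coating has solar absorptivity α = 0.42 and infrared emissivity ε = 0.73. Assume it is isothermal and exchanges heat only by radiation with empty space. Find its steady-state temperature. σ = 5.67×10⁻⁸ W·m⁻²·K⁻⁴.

At steady state, absorbed solar power + internal power = radiated power.
Absorbed: α·S·A_cross = 0.42·2820·3.545 = 4198 W (cross-section 2rL).
Total input = 4198 + 1750 = 5948 W.
Radiated: εσ·A_surf·T⁴ with A_surf = 2πrL = 11.14 m².
T⁴ = 5948/(0.73·5.67×10⁻⁸·11.14) = 1.291×10¹⁰ K⁴.

T ≈ 337 K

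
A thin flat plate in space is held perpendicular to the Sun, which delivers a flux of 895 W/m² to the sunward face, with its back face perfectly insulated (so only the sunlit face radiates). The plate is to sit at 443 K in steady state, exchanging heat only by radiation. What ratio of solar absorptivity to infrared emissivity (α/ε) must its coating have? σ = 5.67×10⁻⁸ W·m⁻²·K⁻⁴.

α/ε ≈ 2.44

Balance: αS·A = εσ·1A·T⁴ ⇒ α/ε = σT⁴/S.
α/ε = 5.67×10⁻⁸·(443)⁴/895 = 5.67×10⁻⁸·3.851×10¹⁰/895.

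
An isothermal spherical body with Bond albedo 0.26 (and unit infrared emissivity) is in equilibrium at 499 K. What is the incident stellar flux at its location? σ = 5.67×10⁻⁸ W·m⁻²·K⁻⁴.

S ≈ 19000 W/m²

(1−a)S·πr² = σ·4πr²·T⁴ ⇒ S = 4σT⁴/(1−a).
S = 4·5.67×10⁻⁸·6.200×10¹⁰/0.740.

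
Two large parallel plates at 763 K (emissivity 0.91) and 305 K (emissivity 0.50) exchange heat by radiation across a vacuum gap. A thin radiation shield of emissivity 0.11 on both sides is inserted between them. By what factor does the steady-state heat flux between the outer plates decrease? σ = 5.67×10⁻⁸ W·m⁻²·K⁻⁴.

factor ≈ 9.19

Without shield: q₀ = σΔ(T⁴)/(1/ε₁+1/ε₂−1) with denominator 2.099.
With shield the two gaps are in series; the resistances add: (1/ε₁+1/ε_s−1)+(1/ε_s+1/ε₂−1) = 9.190+10.09 = 19.28.
Heat-flux ratio q₀/q = 19.28/2.099.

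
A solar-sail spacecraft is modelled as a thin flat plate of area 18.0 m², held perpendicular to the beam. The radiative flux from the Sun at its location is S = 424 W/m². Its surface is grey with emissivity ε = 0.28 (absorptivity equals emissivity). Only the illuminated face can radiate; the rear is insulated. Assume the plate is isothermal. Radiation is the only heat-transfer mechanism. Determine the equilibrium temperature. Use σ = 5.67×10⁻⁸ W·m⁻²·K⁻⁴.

T ≈ 294 K

At equilibrium, absorbed power = emitted power.
Absorbing cross-section = A = 18.00 m²; emitting surface = A = 18.00 m² (ratio 1).
εS·A_cross = εσ·A_surf·T⁴  ⇒  T⁴ = S/(1σ)   (ε cancels).
T⁴ = 424/(1·5.67×10⁻⁸) = 7.478×10⁹ K⁴.
T = (7.478×10⁹)^(1/4).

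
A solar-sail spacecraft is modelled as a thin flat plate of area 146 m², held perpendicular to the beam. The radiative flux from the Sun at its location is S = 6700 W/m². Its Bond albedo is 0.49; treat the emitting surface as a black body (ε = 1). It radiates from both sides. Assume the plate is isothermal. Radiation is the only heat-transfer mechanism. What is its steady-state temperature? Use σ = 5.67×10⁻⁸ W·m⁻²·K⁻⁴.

T ≈ 417 K

At equilibrium, absorbed power = emitted power.
Absorbing cross-section = A = 146.0 m²; emitting surface = 2A = 292.0 m² (ratio 2).
(1−a)S·A_cross = εσ·A_surf·T⁴  ⇒  T⁴ = (1−a)S/(2σ).
T⁴ = 0.510·6700/(2·5.67×10⁻⁸) = 3.013×10¹⁰ K⁴.
T = (3.013×10¹⁰)^(1/4).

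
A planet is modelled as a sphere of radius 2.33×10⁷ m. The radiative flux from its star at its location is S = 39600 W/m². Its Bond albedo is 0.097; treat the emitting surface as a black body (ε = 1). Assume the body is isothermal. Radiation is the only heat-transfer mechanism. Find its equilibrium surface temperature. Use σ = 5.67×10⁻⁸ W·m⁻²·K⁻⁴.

T ≈ 630 K

At equilibrium, absorbed power = emitted power.
Absorbing cross-section = πr² = 1.706×10¹⁵ m²; emitting surface = 4πr² = 6.822×10¹⁵ m² (ratio 4).
(1−a)S·A_cross = εσ·A_surf·T⁴  ⇒  T⁴ = (1−a)S/(4σ).
T⁴ = 0.903·39600/(4·5.67×10⁻⁸) = 1.577×10¹¹ K⁴.
T = (1.577×10¹¹)^(1/4).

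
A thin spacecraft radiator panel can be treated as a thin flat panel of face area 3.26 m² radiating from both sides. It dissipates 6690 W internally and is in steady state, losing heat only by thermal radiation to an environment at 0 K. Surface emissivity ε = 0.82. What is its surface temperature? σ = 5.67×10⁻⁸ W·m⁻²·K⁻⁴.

Steady state: internal power = radiated power, P = εσA T⁴.
Radiating area A = 2·3.26 = 6.520 m².
T⁴ = P/(εσA) = 6690/(0.82·5.67×10⁻⁸·6.520) = 2.207×10¹⁰ K⁴.
T = (2.207×10¹⁰)^(1/4).

T ≈ 385 K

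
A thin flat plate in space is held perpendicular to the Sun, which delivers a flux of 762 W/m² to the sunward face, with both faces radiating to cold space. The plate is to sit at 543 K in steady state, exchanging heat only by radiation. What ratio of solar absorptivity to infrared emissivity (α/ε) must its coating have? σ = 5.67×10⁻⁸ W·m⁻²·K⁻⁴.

Balance: αS·A = εσ·2A·T⁴ ⇒ α/ε = 2σT⁴/S.
α/ε = 2·5.67×10⁻⁸·(543)⁴/762 = 2·5.67×10⁻⁸·8.694×10¹⁰/762.

α/ε ≈ 12.9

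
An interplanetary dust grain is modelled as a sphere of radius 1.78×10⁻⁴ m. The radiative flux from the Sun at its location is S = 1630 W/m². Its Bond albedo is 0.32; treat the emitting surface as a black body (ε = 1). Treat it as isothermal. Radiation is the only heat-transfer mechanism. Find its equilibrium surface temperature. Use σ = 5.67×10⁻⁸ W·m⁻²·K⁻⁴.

At equilibrium, absorbed power = emitted power.
Absorbing cross-section = πr² = 9.954×10⁻⁸ m²; emitting surface = 4πr² = 3.982×10⁻⁷ m² (ratio 4).
(1−a)S·A_cross = εσ·A_surf·T⁴  ⇒  T⁴ = (1−a)S/(4σ).
T⁴ = 0.680·1630/(4·5.67×10⁻⁸) = 4.887×10⁹ K⁴.
T = (4.887×10⁹)^(1/4).

T ≈ 264 K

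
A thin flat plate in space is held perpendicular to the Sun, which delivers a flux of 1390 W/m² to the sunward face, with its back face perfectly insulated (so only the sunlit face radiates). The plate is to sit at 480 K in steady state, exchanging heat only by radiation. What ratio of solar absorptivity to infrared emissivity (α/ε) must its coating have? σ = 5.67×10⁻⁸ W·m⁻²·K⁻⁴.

Balance: αS·A = εσ·1A·T⁴ ⇒ α/ε = σT⁴/S.
α/ε = 5.67×10⁻⁸·(480)⁴/1390 = 5.67×10⁻⁸·5.308×10¹⁰/1390.

α/ε ≈ 2.17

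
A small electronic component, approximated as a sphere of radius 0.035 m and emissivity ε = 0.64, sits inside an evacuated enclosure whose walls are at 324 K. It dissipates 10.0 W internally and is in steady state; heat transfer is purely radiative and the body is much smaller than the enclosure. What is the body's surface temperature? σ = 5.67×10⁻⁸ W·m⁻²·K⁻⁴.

T ≈ 412 K

For a small grey body in a large enclosure, net radiated power = εσA(T⁴ − T_w⁴).
Steady state: P = εσA(T⁴ − T_w⁴) with A = 4πr² = 0.01539 m².
T⁴ = P/(εσA) + T_w⁴ = 10.0/(0.64·5.67×10⁻⁸·0.01539) + (324)⁴
    = 1.790×10¹⁰ + 1.102×10¹⁰ = 2.892×10¹⁰ K⁴.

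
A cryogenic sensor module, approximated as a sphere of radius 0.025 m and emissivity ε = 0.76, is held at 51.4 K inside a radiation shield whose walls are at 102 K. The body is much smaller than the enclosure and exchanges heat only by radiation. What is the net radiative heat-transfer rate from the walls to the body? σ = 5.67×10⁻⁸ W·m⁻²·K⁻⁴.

P_net ≈ 0.0343 W

For a small grey body in a large enclosure: P_net = εσA(T_body⁴ − T_wall⁴).
A = 4πr² = 0.007854 m²; T_body⁴ − T_wall⁴ = 6.980×10⁶ − 1.082×10⁸ = -1.013×10⁸ K⁴.
|P_net| = 0.76·5.67×10⁻⁸·0.007854·1.013×10⁸.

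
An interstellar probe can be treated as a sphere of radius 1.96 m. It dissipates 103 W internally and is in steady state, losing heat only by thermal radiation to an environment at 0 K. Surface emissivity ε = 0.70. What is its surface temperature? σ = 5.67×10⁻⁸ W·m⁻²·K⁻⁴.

T ≈ 85.6 K

Steady state: internal power = radiated power, P = εσA T⁴.
Radiating area A = 4πr² = 48.27 m².
T⁴ = P/(εσA) = 103/(0.70·5.67×10⁻⁸·48.27) = 5.376×10⁷ K⁴.
T = (5.376×10⁷)^(1/4).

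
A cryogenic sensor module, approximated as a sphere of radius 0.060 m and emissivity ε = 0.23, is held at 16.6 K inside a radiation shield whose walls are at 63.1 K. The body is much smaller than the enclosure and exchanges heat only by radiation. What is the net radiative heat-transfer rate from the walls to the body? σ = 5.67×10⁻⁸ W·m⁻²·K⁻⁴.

For a small grey body in a large enclosure: P_net = εσA(T_body⁴ − T_wall⁴).
A = 4πr² = 0.04524 m²; T_body⁴ − T_wall⁴ = 75930 − 1.585×10⁷ = -1.578×10⁷ K⁴.
|P_net| = 0.23·5.67×10⁻⁸·0.04524·1.578×10⁷.

P_net ≈ 0.00931 W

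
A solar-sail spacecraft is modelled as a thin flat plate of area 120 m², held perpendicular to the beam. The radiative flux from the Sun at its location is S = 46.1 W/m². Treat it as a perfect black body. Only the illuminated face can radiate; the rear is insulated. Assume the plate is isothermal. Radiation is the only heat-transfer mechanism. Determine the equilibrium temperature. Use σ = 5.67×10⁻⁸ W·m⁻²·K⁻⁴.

T ≈ 169 K

At equilibrium, absorbed power = emitted power.
Absorbing cross-section = A = 120.0 m²; emitting surface = A = 120.0 m² (ratio 1).
S·A_cross = εσ·A_surf·T⁴  ⇒  T⁴ = S/(1σ).
T⁴ = 1.00·46.1/(1·5.67×10⁻⁸) = 8.131×10⁸ K⁴.
T = (8.131×10⁸)^(1/4).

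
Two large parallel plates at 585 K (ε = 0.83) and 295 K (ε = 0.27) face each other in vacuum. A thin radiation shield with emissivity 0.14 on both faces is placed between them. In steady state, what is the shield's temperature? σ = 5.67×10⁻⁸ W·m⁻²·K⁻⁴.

In steady state the net flux on the hot side equals that on the cold side.
σ(T₁⁴−T_s⁴)/D₁ = σ(T_s⁴−T₂⁴)/D₂, with D₁ = 1/ε₁+1/ε_s−1 = 7.348, D₂ = 1/ε_s+1/ε₂−1 = 9.847.
Solve for T_s⁴: T_s⁴ = (D₂·T₁⁴ + D₁·T₂⁴)/(D₁+D₂) = 7.031×10¹⁰ K⁴.

T_s ≈ 515 K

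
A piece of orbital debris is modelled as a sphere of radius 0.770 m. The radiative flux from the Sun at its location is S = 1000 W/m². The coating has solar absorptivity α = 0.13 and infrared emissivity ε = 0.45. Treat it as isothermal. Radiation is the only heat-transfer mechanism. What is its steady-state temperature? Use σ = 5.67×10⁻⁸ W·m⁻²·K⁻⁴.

At equilibrium, absorbed power = emitted power.
Absorbing cross-section = πr² = 1.863 m²; emitting surface = 4πr² = 7.451 m² (ratio 4).
αS·A_cross = εσ·A_surf·T⁴  ⇒  T⁴ = αS/(ε·4σ).
T⁴ = 0.130·1000/(0.45·4·5.67×10⁻⁸) = 1.274×10⁹ K⁴.
T = (1.274×10⁹)^(1/4).

T ≈ 189 K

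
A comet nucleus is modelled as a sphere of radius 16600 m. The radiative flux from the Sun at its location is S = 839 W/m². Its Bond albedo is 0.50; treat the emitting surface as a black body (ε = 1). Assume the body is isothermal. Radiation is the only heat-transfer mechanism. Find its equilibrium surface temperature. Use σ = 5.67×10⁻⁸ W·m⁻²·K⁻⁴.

At equilibrium, absorbed power = emitted power.
Absorbing cross-section = πr² = 8.657×10⁸ m²; emitting surface = 4πr² = 3.463×10⁹ m² (ratio 4).
(1−a)S·A_cross = εσ·A_surf·T⁴  ⇒  T⁴ = (1−a)S/(4σ).
T⁴ = 0.500·839/(4·5.67×10⁻⁸) = 1.850×10⁹ K⁴.
T = (1.850×10⁹)^(1/4).

T ≈ 207 K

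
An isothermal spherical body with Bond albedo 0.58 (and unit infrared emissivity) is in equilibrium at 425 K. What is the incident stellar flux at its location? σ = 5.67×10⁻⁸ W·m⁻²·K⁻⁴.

(1−a)S·πr² = σ·4πr²·T⁴ ⇒ S = 4σT⁴/(1−a).
S = 4·5.67×10⁻⁸·3.263×10¹⁰/0.420.

S ≈ 17600 W/m²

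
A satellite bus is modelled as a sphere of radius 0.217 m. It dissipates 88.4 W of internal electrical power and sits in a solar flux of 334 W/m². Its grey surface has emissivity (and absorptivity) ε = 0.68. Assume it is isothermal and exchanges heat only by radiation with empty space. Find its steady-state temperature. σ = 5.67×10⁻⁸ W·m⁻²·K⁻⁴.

T ≈ 270 K

At steady state, absorbed solar power + internal power = radiated power.
Absorbed: α·S·A_cross = 0.68·334·0.1479 = 33.60 W (cross-section πr²).
Total input = 33.60 + 88.4 = 122.0 W.
Radiated: εσ·A_surf·T⁴ with A_surf = 4πr² = 0.5917 m².
T⁴ = 122.0/(0.68·5.67×10⁻⁸·0.5917) = 5.347×10⁹ K⁴.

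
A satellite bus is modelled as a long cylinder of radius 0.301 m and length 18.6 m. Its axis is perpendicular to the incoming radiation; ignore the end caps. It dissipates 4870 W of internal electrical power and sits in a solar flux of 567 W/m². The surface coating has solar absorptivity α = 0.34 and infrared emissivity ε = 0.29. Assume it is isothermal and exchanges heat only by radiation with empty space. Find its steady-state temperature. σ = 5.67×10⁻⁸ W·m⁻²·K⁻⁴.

At steady state, absorbed solar power + internal power = radiated power.
Absorbed: α·S·A_cross = 0.34·567·11.20 = 2159 W (cross-section 2rL).
Total input = 2159 + 4870 = 7029 W.
Radiated: εσ·A_surf·T⁴ with A_surf = 2πrL = 35.18 m².
T⁴ = 7029/(0.29·5.67×10⁻⁸·35.18) = 1.215×10¹⁰ K⁴.

T ≈ 332 K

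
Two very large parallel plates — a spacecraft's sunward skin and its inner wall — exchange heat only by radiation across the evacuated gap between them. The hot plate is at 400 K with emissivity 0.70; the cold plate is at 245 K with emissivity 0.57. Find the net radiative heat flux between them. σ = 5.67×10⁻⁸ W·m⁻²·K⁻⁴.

For two infinite grey parallel plates, q = σ(T₁⁴ − T₂⁴)/(1/ε₁ + 1/ε₂ − 1).
T₁⁴ − T₂⁴ = 2.560×10¹⁰ − 3.603×10⁹ = 2.200×10¹⁰ K⁴.
1/ε₁ + 1/ε₂ − 1 = 1.429 + 1.754 − 1 = 2.183.
q = 5.67×10⁻⁸ × 2.200×10¹⁰ / 2.183.

q ≈ 571 W/m²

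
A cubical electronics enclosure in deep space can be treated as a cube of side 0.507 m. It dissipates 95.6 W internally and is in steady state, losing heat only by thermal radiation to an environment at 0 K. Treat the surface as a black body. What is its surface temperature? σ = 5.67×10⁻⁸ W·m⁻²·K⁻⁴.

Steady state: internal power = radiated power, P = εσA T⁴.
Radiating area A = 6L² = 1.542 m².
T⁴ = P/(εσA) = 95.6/(1.0·5.67×10⁻⁸·1.542) = 1.093×10⁹ K⁴.
T = (1.093×10⁹)^(1/4).

T ≈ 182 K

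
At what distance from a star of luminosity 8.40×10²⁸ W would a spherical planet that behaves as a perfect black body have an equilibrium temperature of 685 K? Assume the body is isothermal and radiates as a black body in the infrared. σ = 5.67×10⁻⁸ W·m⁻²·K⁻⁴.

d ≈ 3.66×10¹¹ m

For an isothermal black-emitting sphere, (1−a)S·πr² = σ·4πr²·T⁴ ⇒ S = 4σT⁴/(1−a).
S = 4·5.67×10⁻⁸·(685)⁴/1.00 = 49940 W/m².
Flux falls as S = L/(4πd²), so d = √(L/(4πS)) = √(8.40×10²⁸/(4π·49940)).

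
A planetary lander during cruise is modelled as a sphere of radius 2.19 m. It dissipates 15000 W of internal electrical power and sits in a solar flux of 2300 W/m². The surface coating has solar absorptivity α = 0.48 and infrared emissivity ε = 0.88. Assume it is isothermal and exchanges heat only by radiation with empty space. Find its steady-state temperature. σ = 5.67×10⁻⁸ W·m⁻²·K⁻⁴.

T ≈ 320 K

At steady state, absorbed solar power + internal power = radiated power.
Absorbed: α·S·A_cross = 0.48·2300·15.07 = 16630 W (cross-section πr²).
Total input = 16630 + 15000 = 31630 W.
Radiated: εσ·A_surf·T⁴ with A_surf = 4πr² = 60.27 m².
T⁴ = 31630/(0.88·5.67×10⁻⁸·60.27) = 1.052×10¹⁰ K⁴.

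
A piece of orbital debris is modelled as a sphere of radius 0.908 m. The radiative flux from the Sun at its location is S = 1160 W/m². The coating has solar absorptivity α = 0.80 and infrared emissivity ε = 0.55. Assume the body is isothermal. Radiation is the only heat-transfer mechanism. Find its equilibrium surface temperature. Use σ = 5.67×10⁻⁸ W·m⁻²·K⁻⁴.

At equilibrium, absorbed power = emitted power.
Absorbing cross-section = πr² = 2.590 m²; emitting surface = 4πr² = 10.36 m² (ratio 4).
αS·A_cross = εσ·A_surf·T⁴  ⇒  T⁴ = αS/(ε·4σ).
T⁴ = 0.800·1160/(0.55·4·5.67×10⁻⁸) = 7.439×10⁹ K⁴.
T = (7.439×10⁹)^(1/4).

T ≈ 294 K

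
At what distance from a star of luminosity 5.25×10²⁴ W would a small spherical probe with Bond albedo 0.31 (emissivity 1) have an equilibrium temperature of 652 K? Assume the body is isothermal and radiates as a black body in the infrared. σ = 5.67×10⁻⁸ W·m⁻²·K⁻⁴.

For an isothermal black-emitting sphere, (1−a)S·πr² = σ·4πr²·T⁴ ⇒ S = 4σT⁴/(1−a).
S = 4·5.67×10⁻⁸·(652)⁴/0.690 = 59400 W/m².
Flux falls as S = L/(4πd²), so d = √(L/(4πS)) = √(5.25×10²⁴/(4π·59400)).

d ≈ 2.65×10⁹ m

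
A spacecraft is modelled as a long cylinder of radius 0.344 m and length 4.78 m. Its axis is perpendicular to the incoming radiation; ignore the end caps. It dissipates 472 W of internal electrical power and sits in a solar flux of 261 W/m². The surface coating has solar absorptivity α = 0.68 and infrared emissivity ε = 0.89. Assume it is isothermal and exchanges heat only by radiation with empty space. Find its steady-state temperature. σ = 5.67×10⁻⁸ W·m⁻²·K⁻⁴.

T ≈ 212 K

At steady state, absorbed solar power + internal power = radiated power.
Absorbed: α·S·A_cross = 0.68·261·3.289 = 583.7 W (cross-section 2rL).
Total input = 583.7 + 472 = 1056 W.
Radiated: εσ·A_surf·T⁴ with A_surf = 2πrL = 10.33 m².
T⁴ = 1056/(0.89·5.67×10⁻⁸·10.33) = 2.025×10⁹ K⁴.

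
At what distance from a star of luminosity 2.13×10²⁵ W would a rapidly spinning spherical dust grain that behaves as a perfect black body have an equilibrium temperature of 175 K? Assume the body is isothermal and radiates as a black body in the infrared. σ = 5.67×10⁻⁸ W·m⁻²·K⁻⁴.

d ≈ 8.93×10¹⁰ m

For an isothermal black-emitting sphere, (1−a)S·πr² = σ·4πr²·T⁴ ⇒ S = 4σT⁴/(1−a).
S = 4·5.67×10⁻⁸·(175)⁴/1.00 = 212.7 W/m².
Flux falls as S = L/(4πd²), so d = √(L/(4πS)) = √(2.13×10²⁵/(4π·212.7)).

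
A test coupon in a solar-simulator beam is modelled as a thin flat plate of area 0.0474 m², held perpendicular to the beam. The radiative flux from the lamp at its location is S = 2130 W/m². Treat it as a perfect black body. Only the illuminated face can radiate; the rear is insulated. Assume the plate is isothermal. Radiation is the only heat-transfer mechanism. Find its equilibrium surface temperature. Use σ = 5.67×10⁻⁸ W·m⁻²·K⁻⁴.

T ≈ 440 K

At equilibrium, absorbed power = emitted power.
Absorbing cross-section = A = 0.04740 m²; emitting surface = A = 0.04740 m² (ratio 1).
S·A_cross = εσ·A_surf·T⁴  ⇒  T⁴ = S/(1σ).
T⁴ = 1.00·2130/(1·5.67×10⁻⁸) = 3.757×10¹⁰ K⁴.
T = (3.757×10¹⁰)^(1/4).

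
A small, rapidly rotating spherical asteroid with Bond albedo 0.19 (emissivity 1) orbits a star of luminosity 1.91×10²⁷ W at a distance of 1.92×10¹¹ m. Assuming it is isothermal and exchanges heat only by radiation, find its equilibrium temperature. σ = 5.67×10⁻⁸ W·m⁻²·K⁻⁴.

T ≈ 348 K

First find the stellar flux at distance d: S = L/(4πd²) = 1.91×10²⁷/(4π·(1.92×10¹¹)²) = 4123 W/m².
For an isothermal sphere, absorbed (1−a)S·πr² = emitted σ·4πr²·T⁴, so T⁴ = (1−a)S/(4σ).
T⁴ = 0.810·4123/(4·5.67×10⁻⁸) = 1.473×10¹⁰ K⁴.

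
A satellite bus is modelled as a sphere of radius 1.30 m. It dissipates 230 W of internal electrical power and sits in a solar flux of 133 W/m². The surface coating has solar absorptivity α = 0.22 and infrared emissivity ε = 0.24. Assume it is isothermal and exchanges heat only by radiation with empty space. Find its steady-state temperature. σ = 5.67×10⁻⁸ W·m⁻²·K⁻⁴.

At steady state, absorbed solar power + internal power = radiated power.
Absorbed: α·S·A_cross = 0.22·133·5.309 = 155.3 W (cross-section πr²).
Total input = 155.3 + 230 = 385.3 W.
Radiated: εσ·A_surf·T⁴ with A_surf = 4πr² = 21.24 m².
T⁴ = 385.3/(0.24·5.67×10⁻⁸·21.24) = 1.333×10⁹ K⁴.

T ≈ 191 K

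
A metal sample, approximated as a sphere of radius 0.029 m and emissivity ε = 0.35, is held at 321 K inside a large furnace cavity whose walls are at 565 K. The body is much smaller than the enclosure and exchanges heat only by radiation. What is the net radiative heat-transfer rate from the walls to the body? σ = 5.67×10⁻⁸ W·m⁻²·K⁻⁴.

For a small grey body in a large enclosure: P_net = εσA(T_body⁴ − T_wall⁴).
A = 4πr² = 0.01057 m²; T_body⁴ − T_wall⁴ = 1.062×10¹⁰ − 1.019×10¹¹ = -9.129×10¹⁰ K⁴.
|P_net| = 0.35·5.67×10⁻⁸·0.01057·9.129×10¹⁰.

P_net ≈ 19.1 W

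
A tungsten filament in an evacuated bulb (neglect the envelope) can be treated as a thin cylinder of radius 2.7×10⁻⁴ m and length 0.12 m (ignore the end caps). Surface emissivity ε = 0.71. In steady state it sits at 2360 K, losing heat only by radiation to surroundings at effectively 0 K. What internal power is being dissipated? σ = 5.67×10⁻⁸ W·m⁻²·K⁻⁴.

P ≈ 254 W

Steady state: P = εσA T⁴.
A = 2πrL = 2.036×10⁻⁴ m²; T⁴ = (2360)⁴ = 3.102×10¹³ K⁴.
P = 0.71 × 5.67×10⁻⁸ × 2.036×10⁻⁴ × 3.102×10¹³.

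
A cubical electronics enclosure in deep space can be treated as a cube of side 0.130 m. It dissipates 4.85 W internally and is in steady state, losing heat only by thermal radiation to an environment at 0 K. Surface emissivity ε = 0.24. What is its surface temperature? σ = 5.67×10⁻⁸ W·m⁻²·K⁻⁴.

Steady state: internal power = radiated power, P = εσA T⁴.
Radiating area A = 6L² = 0.1014 m².
T⁴ = P/(εσA) = 4.85/(0.24·5.67×10⁻⁸·0.1014) = 3.515×10⁹ K⁴.
T = (3.515×10⁹)^(1/4).

T ≈ 243 K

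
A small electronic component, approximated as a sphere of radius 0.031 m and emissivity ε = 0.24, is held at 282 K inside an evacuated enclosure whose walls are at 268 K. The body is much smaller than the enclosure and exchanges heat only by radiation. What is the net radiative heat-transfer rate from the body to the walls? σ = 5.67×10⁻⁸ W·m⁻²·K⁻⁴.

For a small grey body in a large enclosure: P_net = εσA(T_body⁴ − T_wall⁴).
A = 4πr² = 0.01208 m²; T_body⁴ − T_wall⁴ = 6.324×10⁹ − 5.159×10⁹ = 1.165×10⁹ K⁴.
|P_net| = 0.24·5.67×10⁻⁸·0.01208·1.165×10⁹.

P_net ≈ 0.192 W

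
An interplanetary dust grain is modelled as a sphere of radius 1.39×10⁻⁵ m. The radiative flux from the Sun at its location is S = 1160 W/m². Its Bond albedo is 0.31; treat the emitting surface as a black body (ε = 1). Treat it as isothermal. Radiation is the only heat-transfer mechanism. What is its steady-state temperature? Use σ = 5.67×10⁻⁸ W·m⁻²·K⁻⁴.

T ≈ 244 K

At equilibrium, absorbed power = emitted power.
Absorbing cross-section = πr² = 6.070×10⁻¹⁰ m²; emitting surface = 4πr² = 2.428×10⁻⁹ m² (ratio 4).
(1−a)S·A_cross = εσ·A_surf·T⁴  ⇒  T⁴ = (1−a)S/(4σ).
T⁴ = 0.690·1160/(4·5.67×10⁻⁸) = 3.529×10⁹ K⁴.
T = (3.529×10⁹)^(1/4).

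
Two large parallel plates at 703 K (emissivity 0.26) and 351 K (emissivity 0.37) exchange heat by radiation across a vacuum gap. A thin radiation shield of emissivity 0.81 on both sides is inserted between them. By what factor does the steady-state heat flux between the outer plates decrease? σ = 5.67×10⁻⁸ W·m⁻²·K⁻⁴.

Without shield: q₀ = σΔ(T⁴)/(1/ε₁+1/ε₂−1) with denominator 5.549.
With shield the two gaps are in series; the resistances add: (1/ε₁+1/ε_s−1)+(1/ε_s+1/ε₂−1) = 4.081+2.937 = 7.018.
Heat-flux ratio q₀/q = 7.018/5.549.

factor ≈ 1.26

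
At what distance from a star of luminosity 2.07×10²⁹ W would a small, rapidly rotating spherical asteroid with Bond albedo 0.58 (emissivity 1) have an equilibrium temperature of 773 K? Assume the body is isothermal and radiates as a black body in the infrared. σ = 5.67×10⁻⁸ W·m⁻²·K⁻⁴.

For an isothermal black-emitting sphere, (1−a)S·πr² = σ·4πr²·T⁴ ⇒ S = 4σT⁴/(1−a).
S = 4·5.67×10⁻⁸·(773)⁴/0.420 = 1.928×10⁵ W/m².
Flux falls as S = L/(4πd²), so d = √(L/(4πS)) = √(2.07×10²⁹/(4π·1.928×10⁵)).

d ≈ 2.92×10¹¹ m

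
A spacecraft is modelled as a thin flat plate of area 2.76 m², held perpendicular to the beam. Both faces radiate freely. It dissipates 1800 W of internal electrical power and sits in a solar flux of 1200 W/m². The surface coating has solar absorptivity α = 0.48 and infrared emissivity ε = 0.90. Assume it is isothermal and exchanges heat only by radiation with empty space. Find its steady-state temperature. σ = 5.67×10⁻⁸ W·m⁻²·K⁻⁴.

T ≈ 331 K

At steady state, absorbed solar power + internal power = radiated power.
Absorbed: α·S·A_cross = 0.48·1200·2.760 = 1590 W (cross-section A).
Total input = 1590 + 1800 = 3390 W.
Radiated: εσ·A_surf·T⁴ with A_surf = 2A = 5.520 m².
T⁴ = 3390/(0.90·5.67×10⁻⁸·5.520) = 1.203×10¹⁰ K⁴.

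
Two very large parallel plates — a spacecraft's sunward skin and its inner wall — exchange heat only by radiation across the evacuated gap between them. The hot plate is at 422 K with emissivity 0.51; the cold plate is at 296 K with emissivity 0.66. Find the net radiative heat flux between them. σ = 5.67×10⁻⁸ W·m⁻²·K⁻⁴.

q ≈ 550 W/m²

For two infinite grey parallel plates, q = σ(T₁⁴ − T₂⁴)/(1/ε₁ + 1/ε₂ − 1).
T₁⁴ − T₂⁴ = 3.171×10¹⁰ − 7.677×10⁹ = 2.404×10¹⁰ K⁴.
1/ε₁ + 1/ε₂ − 1 = 1.961 + 1.515 − 1 = 2.476.
q = 5.67×10⁻⁸ × 2.404×10¹⁰ / 2.476.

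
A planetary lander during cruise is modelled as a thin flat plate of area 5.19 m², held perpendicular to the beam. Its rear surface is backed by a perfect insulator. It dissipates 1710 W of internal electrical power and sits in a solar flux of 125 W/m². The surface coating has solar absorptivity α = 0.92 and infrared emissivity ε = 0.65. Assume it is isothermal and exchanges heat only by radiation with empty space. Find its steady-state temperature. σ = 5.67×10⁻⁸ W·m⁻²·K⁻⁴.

At steady state, absorbed solar power + internal power = radiated power.
Absorbed: α·S·A_cross = 0.92·125·5.190 = 596.9 W (cross-section A).
Total input = 596.9 + 1710 = 2307 W.
Radiated: εσ·A_surf·T⁴ with A_surf = A = 5.190 m².
T⁴ = 2307/(0.65·5.67×10⁻⁸·5.190) = 1.206×10¹⁰ K⁴.

T ≈ 331 K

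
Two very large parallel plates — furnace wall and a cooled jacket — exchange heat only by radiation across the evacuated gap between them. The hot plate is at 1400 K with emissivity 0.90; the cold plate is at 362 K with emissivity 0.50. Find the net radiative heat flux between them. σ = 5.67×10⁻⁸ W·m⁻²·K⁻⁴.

For two infinite grey parallel plates, q = σ(T₁⁴ − T₂⁴)/(1/ε₁ + 1/ε₂ − 1).
T₁⁴ − T₂⁴ = 3.842×10¹² − 1.717×10¹⁰ = 3.824×10¹² K⁴.
1/ε₁ + 1/ε₂ − 1 = 1.111 + 2.000 − 1 = 2.111.
q = 5.67×10⁻⁸ × 3.824×10¹² / 2.111.

q ≈ 1.03×10⁵ W/m²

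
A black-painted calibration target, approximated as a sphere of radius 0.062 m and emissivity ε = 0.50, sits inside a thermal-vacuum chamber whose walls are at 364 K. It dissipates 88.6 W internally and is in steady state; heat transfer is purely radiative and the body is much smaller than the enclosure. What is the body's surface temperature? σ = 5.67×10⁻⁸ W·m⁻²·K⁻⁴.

For a small grey body in a large enclosure, net radiated power = εσA(T⁴ − T_w⁴).
Steady state: P = εσA(T⁴ − T_w⁴) with A = 4πr² = 0.04831 m².
T⁴ = P/(εσA) + T_w⁴ = 88.6/(0.50·5.67×10⁻⁸·0.04831) + (364)⁴
    = 6.470×10¹⁰ + 1.756×10¹⁰ = 8.225×10¹⁰ K⁴.

T ≈ 536 K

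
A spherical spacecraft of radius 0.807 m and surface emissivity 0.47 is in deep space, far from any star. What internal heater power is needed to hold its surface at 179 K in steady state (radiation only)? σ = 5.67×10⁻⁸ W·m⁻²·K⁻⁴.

P ≈ 224 W

P = εσ·4πr²·T⁴.
4πr² = 8.184 m²; T⁴ = 1.027×10⁹ K⁴.
P = 0.47·5.67×10⁻⁸·8.184·1.027×10⁹.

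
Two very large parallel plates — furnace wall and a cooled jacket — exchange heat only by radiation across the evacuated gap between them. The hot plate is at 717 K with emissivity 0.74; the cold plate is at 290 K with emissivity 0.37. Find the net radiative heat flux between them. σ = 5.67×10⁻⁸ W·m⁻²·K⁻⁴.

q ≈ 4780 W/m²

For two infinite grey parallel plates, q = σ(T₁⁴ − T₂⁴)/(1/ε₁ + 1/ε₂ − 1).
T₁⁴ − T₂⁴ = 2.643×10¹¹ − 7.073×10⁹ = 2.572×10¹¹ K⁴.
1/ε₁ + 1/ε₂ − 1 = 1.351 + 2.703 − 1 = 3.054.
q = 5.67×10⁻⁸ × 2.572×10¹¹ / 3.054.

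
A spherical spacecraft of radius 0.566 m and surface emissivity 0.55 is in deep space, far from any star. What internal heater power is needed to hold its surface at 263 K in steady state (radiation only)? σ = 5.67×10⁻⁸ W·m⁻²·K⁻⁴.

P = εσ·4πr²·T⁴.
4πr² = 4.026 m²; T⁴ = 4.784×10⁹ K⁴.
P = 0.55·5.67×10⁻⁸·4.026·4.784×10⁹.

P ≈ 601 W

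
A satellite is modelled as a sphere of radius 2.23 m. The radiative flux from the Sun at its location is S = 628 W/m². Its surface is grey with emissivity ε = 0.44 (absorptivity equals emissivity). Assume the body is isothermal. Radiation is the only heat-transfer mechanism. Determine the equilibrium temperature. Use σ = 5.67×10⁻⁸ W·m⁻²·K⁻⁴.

At equilibrium, absorbed power = emitted power.
Absorbing cross-section = πr² = 15.62 m²; emitting surface = 4πr² = 62.49 m² (ratio 4).
εS·A_cross = εσ·A_surf·T⁴  ⇒  T⁴ = S/(4σ)   (ε cancels).
T⁴ = 628/(4·5.67×10⁻⁸) = 2.769×10⁹ K⁴.
T = (2.769×10⁹)^(1/4).

T ≈ 229 K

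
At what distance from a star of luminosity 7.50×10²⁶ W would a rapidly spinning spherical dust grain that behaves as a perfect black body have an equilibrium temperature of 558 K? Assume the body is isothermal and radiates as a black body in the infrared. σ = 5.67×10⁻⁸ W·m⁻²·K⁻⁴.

d ≈ 5.21×10¹⁰ m

For an isothermal black-emitting sphere, (1−a)S·πr² = σ·4πr²·T⁴ ⇒ S = 4σT⁴/(1−a).
S = 4·5.67×10⁻⁸·(558)⁴/1.00 = 21990 W/m².
Flux falls as S = L/(4πd²), so d = √(L/(4πS)) = √(7.50×10²⁶/(4π·21990)).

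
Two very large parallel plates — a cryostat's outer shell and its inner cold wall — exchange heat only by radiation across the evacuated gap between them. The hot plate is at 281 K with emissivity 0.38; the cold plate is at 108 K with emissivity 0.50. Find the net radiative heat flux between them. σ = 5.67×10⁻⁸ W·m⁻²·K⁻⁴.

q ≈ 95.2 W/m²

For two infinite grey parallel plates, q = σ(T₁⁴ − T₂⁴)/(1/ε₁ + 1/ε₂ − 1).
T₁⁴ − T₂⁴ = 6.235×10⁹ − 1.360×10⁸ = 6.099×10⁹ K⁴.
1/ε₁ + 1/ε₂ − 1 = 2.632 + 2.000 − 1 = 3.632.
q = 5.67×10⁻⁸ × 6.099×10⁹ / 3.632.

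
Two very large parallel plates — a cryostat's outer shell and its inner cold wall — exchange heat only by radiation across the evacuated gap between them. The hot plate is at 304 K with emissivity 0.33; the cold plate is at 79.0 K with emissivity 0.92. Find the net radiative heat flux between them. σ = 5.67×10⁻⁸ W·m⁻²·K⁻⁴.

For two infinite grey parallel plates, q = σ(T₁⁴ − T₂⁴)/(1/ε₁ + 1/ε₂ − 1).
T₁⁴ − T₂⁴ = 8.541×10⁹ − 3.895×10⁷ = 8.502×10⁹ K⁴.
1/ε₁ + 1/ε₂ − 1 = 3.030 + 1.087 − 1 = 3.117.
q = 5.67×10⁻⁸ × 8.502×10⁹ / 3.117.

q ≈ 155 W/m²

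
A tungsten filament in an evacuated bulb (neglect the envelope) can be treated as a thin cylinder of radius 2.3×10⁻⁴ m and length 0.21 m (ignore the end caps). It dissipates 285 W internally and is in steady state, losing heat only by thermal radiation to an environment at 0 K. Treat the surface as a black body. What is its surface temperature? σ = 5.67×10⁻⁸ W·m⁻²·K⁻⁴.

Steady state: internal power = radiated power, P = εσA T⁴.
Radiating area A = 2πrL = 3.035×10⁻⁴ m².
T⁴ = P/(εσA) = 285/(1.0·5.67×10⁻⁸·3.035×10⁻⁴) = 1.656×10¹³ K⁴.
T = (1.656×10¹³)^(1/4).

T ≈ 2020 K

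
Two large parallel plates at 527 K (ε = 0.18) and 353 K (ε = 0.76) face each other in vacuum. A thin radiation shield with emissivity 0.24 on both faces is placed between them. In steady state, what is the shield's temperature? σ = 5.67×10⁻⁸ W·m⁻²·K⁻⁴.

T_s ≈ 437 K

In steady state the net flux on the hot side equals that on the cold side.
σ(T₁⁴−T_s⁴)/D₁ = σ(T_s⁴−T₂⁴)/D₂, with D₁ = 1/ε₁+1/ε_s−1 = 8.722, D₂ = 1/ε_s+1/ε₂−1 = 4.482.
Solve for T_s⁴: T_s⁴ = (D₂·T₁⁴ + D₁·T₂⁴)/(D₁+D₂) = 3.644×10¹⁰ K⁴.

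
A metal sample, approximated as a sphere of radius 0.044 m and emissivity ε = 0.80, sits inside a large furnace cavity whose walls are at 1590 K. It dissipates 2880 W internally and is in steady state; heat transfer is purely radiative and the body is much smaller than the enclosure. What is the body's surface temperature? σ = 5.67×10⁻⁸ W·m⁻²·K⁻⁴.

T ≈ 1730 K

For a small grey body in a large enclosure, net radiated power = εσA(T⁴ − T_w⁴).
Steady state: P = εσA(T⁴ − T_w⁴) with A = 4πr² = 0.02433 m².
T⁴ = P/(εσA) + T_w⁴ = 2880/(0.80·5.67×10⁻⁸·0.02433) + (1590)⁴
    = 2.610×10¹² + 6.391×10¹² = 9.001×10¹² K⁴.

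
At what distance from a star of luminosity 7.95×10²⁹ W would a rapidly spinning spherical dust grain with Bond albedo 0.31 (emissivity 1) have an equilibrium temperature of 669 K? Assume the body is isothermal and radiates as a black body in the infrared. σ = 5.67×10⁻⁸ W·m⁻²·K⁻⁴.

d ≈ 9.80×10¹¹ m

For an isothermal black-emitting sphere, (1−a)S·πr² = σ·4πr²·T⁴ ⇒ S = 4σT⁴/(1−a).
S = 4·5.67×10⁻⁸·(669)⁴/0.690 = 65840 W/m².
Flux falls as S = L/(4πd²), so d = √(L/(4πS)) = √(7.95×10²⁹/(4π·65840)).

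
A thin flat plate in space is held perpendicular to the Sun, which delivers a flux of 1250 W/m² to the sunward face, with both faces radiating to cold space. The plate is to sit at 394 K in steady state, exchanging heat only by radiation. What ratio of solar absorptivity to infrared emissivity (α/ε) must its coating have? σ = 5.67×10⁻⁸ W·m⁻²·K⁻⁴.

α/ε ≈ 2.19

Balance: αS·A = εσ·2A·T⁴ ⇒ α/ε = 2σT⁴/S.
α/ε = 2·5.67×10⁻⁸·(394)⁴/1250 = 2·5.67×10⁻⁸·2.410×10¹⁰/1250.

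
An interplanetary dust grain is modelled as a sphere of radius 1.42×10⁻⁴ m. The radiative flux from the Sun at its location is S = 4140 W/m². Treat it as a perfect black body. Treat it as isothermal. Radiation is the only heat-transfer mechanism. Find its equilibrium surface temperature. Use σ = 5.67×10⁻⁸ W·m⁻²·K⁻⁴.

T ≈ 368 K

At equilibrium, absorbed power = emitted power.
Absorbing cross-section = πr² = 6.335×10⁻⁸ m²; emitting surface = 4πr² = 2.534×10⁻⁷ m² (ratio 4).
S·A_cross = εσ·A_surf·T⁴  ⇒  T⁴ = S/(4σ).
T⁴ = 1.00·4140/(4·5.67×10⁻⁸) = 1.825×10¹⁰ K⁴.
T = (1.825×10¹⁰)^(1/4).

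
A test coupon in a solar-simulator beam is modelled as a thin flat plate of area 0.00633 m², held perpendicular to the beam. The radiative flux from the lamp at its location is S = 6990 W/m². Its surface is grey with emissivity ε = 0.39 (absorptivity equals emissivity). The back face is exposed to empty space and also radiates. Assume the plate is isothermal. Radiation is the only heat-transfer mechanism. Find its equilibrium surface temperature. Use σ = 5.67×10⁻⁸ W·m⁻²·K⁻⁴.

At equilibrium, absorbed power = emitted power.
Absorbing cross-section = A = 0.006330 m²; emitting surface = 2A = 0.01266 m² (ratio 2).
εS·A_cross = εσ·A_surf·T⁴  ⇒  T⁴ = S/(2σ)   (ε cancels).
T⁴ = 6990/(2·5.67×10⁻⁸) = 6.164×10¹⁰ K⁴.
T = (6.164×10¹⁰)^(1/4).

T ≈ 498 K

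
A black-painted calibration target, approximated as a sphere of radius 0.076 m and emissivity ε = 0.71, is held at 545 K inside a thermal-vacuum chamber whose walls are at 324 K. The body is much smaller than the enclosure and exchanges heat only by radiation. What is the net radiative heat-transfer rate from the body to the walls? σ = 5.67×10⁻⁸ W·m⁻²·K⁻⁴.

P_net ≈ 226 W

For a small grey body in a large enclosure: P_net = εσA(T_body⁴ − T_wall⁴).
A = 4πr² = 0.07258 m²; T_body⁴ − T_wall⁴ = 8.822×10¹⁰ − 1.102×10¹⁰ = 7.720×10¹⁰ K⁴.
|P_net| = 0.71·5.67×10⁻⁸·0.07258·7.720×10¹⁰.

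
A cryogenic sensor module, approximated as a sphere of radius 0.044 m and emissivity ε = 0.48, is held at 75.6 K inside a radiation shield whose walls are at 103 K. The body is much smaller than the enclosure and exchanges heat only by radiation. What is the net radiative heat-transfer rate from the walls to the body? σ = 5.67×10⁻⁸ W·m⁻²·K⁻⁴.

P_net ≈ 0.0529 W

For a small grey body in a large enclosure: P_net = εσA(T_body⁴ − T_wall⁴).
A = 4πr² = 0.02433 m²; T_body⁴ − T_wall⁴ = 3.267×10⁷ − 1.126×10⁸ = -7.989×10⁷ K⁴.
|P_net| = 0.48·5.67×10⁻⁸·0.02433·7.989×10⁷.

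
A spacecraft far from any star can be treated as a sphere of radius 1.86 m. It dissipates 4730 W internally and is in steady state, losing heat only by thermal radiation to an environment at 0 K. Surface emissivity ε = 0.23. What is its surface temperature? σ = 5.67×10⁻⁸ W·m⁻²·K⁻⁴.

T ≈ 302 K

Steady state: internal power = radiated power, P = εσA T⁴.
Radiating area A = 4πr² = 43.47 m².
T⁴ = P/(εσA) = 4730/(0.23·5.67×10⁻⁸·43.47) = 8.343×10⁹ K⁴.
T = (8.343×10⁹)^(1/4).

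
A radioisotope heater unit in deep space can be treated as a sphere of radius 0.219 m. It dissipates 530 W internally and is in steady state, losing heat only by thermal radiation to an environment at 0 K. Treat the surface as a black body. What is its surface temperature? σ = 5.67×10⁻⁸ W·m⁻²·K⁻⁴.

T ≈ 353 K

Steady state: internal power = radiated power, P = εσA T⁴.
Radiating area A = 4πr² = 0.6027 m².
T⁴ = P/(εσA) = 530/(1.0·5.67×10⁻⁸·0.6027) = 1.551×10¹⁰ K⁴.
T = (1.551×10¹⁰)^(1/4).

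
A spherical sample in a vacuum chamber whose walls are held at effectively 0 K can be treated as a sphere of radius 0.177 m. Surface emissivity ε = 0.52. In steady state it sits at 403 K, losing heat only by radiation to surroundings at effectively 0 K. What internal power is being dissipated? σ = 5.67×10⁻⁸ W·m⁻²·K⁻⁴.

Steady state: P = εσA T⁴.
A = 4πr² = 0.3937 m²; T⁴ = (403)⁴ = 2.638×10¹⁰ K⁴.
P = 0.52 × 5.67×10⁻⁸ × 0.3937 × 2.638×10¹⁰.

P ≈ 306 W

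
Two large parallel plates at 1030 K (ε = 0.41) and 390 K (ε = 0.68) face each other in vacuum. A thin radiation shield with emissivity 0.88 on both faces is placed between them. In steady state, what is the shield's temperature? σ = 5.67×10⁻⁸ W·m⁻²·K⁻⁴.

T_s ≈ 818 K

In steady state the net flux on the hot side equals that on the cold side.
σ(T₁⁴−T_s⁴)/D₁ = σ(T_s⁴−T₂⁴)/D₂, with D₁ = 1/ε₁+1/ε_s−1 = 2.575, D₂ = 1/ε_s+1/ε₂−1 = 1.607.
Solve for T_s⁴: T_s⁴ = (D₂·T₁⁴ + D₁·T₂⁴)/(D₁+D₂) = 4.467×10¹¹ K⁴.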